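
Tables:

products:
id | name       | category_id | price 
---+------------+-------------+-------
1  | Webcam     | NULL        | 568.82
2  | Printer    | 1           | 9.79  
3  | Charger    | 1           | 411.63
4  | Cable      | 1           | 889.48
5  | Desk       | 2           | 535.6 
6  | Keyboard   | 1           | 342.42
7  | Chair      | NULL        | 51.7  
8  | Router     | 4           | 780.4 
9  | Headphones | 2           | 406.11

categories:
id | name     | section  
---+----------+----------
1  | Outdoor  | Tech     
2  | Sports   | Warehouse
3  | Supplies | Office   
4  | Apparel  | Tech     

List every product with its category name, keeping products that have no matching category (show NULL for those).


LEFT JOIN keeps every row from products (the left table); where category_id has no match in categories, the category columns become NULL. Walk through each product:
  - product 1 (Webcam): category_id=NULL, no match -> kept with NULL
  - product 2 (Printer): category_id=1 -> matches Outdoor
  - product 3 (Charger): category_id=1 -> matches Outdoor
  - product 4 (Cable): category_id=1 -> matches Outdoor
  - product 5 (Desk): category_id=2 -> matches Sports
  - product 6 (Keyboard): category_id=1 -> matches Outdoor
  - product 7 (Chair): category_id=NULL, no match -> kept with NULL
  - product 8 (Router): category_id=4 -> matches Apparel
  - product 9 (Headphones): category_id=2 -> matches Sports
All 9 rows appear; 2 have NULL category.

SQL:
SELECT a.name, b.name AS category
FROM products a
LEFT JOIN categories b ON a.category_id = b.id

Result:
name       | category
-----------+---------
Webcam     | NULL    
Printer    | Outdoor 
Charger    | Outdoor 
Cable      | Outdoor 
Desk       | Sports  
Keyboard   | Outdoor 
Chair      | NULL    
Router     | Apparel 
Headphones | Sports  


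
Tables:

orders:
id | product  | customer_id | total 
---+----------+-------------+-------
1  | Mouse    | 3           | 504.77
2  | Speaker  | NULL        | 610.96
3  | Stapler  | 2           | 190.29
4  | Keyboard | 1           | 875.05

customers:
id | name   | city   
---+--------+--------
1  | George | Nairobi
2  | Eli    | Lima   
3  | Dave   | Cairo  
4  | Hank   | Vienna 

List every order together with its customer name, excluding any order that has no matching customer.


INNER JOIN keeps only orders rows whose customer_id matches an id in customers. Walk through each order:
  - order 1 (Mouse): customer_id=3 -> matches Dave
  - order 2 (Speaker): customer_id=NULL, no match -> dropped
  - order 3 (Stapler): customer_id=2 -> matches Eli
  - order 4 (Keyboard): customer_id=1 -> matches George
So 1 of 4 rows is dropped.

SQL:
SELECT a.product, b.name AS customer
FROM orders a
INNER JOIN customers b ON a.customer_id = b.id

Result:
product  | customer
---------+---------
Mouse    | Dave    
Stapler  | Eli     
Keyboard | George  


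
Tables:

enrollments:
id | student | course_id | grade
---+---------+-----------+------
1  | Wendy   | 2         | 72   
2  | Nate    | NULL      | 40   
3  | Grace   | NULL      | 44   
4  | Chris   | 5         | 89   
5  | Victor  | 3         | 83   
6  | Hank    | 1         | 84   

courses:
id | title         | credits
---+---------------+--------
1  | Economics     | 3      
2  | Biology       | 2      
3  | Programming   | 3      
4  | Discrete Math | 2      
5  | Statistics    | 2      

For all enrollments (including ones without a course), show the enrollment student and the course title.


LEFT JOIN keeps every row from enrollments (the left table); where course_id has no match in courses, the course columns become NULL. Walk through each enrollment:
  - enrollment 1 (Wendy): course_id=2 -> matches Biology
  - enrollment 2 (Nate): course_id=NULL, no match -> kept with NULL
  - enrollment 3 (Grace): course_id=NULL, no match -> kept with NULL
  - enrollment 4 (Chris): course_id=5 -> matches Statistics
  - enrollment 5 (Victor): course_id=3 -> matches Programming
  - enrollment 6 (Hank): course_id=1 -> matches Economics
All 6 rows appear; 2 have NULL course.

SQL:
SELECT a.student, b.title AS course
FROM enrollments a
LEFT JOIN courses b ON a.course_id = b.id

Result:
student | course     
--------+------------
Wendy   | Biology    
Nate    | NULL       
Grace   | NULL       
Chris   | Statistics 
Victor  | Programming
Hank    | Economics  


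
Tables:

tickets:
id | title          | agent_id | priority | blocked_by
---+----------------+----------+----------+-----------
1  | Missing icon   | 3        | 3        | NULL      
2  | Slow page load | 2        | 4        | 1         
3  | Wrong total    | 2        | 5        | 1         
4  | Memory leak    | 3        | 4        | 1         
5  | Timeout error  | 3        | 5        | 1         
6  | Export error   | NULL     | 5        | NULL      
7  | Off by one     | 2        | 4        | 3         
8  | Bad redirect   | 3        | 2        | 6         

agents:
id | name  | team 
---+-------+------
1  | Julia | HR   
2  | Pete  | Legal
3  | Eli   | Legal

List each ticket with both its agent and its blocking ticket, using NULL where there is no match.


Two LEFT JOINs from the same base table tickets: one to agents via agent_id, one to tickets itself via blocked_by. Both are LEFT so every ticket is preserved.
Match against agents:
  - ticket 1 (Missing icon): agent_id=3 -> matches Eli
  - ticket 2 (Slow page load): agent_id=2 -> matches Pete
  - ticket 3 (Wrong total): agent_id=2 -> matches Pete
  - ticket 4 (Memory leak): agent_id=3 -> matches Eli
  - ticket 5 (Timeout error): agent_id=3 -> matches Eli
  - ticket 6 (Export error): agent_id=NULL, no match -> kept with NULL
  - ticket 7 (Off by one): agent_id=2 -> matches Pete
  - ticket 8 (Bad redirect): agent_id=3 -> matches Eli
Match against tickets (self):
  - ticket 1 (Missing icon): blocked_by=NULL -> NULL
  - ticket 2 (Slow page load): blocked_by=1 -> Missing icon
  - ticket 3 (Wrong total): blocked_by=1 -> Missing icon
  - ticket 4 (Memory leak): blocked_by=1 -> Missing icon
  - ticket 5 (Timeout error): blocked_by=1 -> Missing icon
  - ticket 6 (Export error): blocked_by=NULL -> NULL
  - ticket 7 (Off by one): blocked_by=3 -> Wrong total
  - ticket 8 (Bad redirect): blocked_by=6 -> Export error

SQL:
SELECT a.title, b.name AS agent, c.title AS blocked_by
FROM tickets a
LEFT JOIN agents b ON a.agent_id = b.id
LEFT JOIN tickets c ON a.blocked_by = c.id

Result:
title          | agent | blocked_by  
---------------+-------+-------------
Missing icon   | Eli   | NULL        
Slow page load | Pete  | Missing icon
Wrong total    | Pete  | Missing icon
Memory leak    | Eli   | Missing icon
Timeout error  | Eli   | Missing icon
Export error   | NULL  | NULL        
Off by one     | Pete  | Wrong total 
Bad redirect   | Eli   | Export error


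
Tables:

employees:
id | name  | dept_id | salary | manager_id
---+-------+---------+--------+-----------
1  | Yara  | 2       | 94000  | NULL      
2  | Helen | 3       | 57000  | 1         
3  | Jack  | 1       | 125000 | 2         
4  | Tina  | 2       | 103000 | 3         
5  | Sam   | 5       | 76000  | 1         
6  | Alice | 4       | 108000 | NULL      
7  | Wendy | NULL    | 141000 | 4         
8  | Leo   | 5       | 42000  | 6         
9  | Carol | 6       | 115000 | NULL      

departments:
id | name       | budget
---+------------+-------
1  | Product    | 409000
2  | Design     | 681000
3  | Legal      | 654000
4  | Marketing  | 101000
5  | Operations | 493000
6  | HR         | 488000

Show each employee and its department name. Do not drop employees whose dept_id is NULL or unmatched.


LEFT JOIN keeps every row from employees (the left table); where dept_id has no match in departments, the department columns become NULL. Walk through each employee:
  - employee 1 (Yara): dept_id=2 -> matches Design
  - employee 2 (Helen): dept_id=3 -> matches Legal
  - employee 3 (Jack): dept_id=1 -> matches Product
  - employee 4 (Tina): dept_id=2 -> matches Design
  - employee 5 (Sam): dept_id=5 -> matches Operations
  - employee 6 (Alice): dept_id=4 -> matches Marketing
  - employee 7 (Wendy): dept_id=NULL, no match -> kept with NULL
  - employee 8 (Leo): dept_id=5 -> matches Operations
  - employee 9 (Carol): dept_id=6 -> matches HR
All 9 rows appear; 1 has NULL department.

SQL:
SELECT a.name, b.name AS department
FROM employees a
LEFT JOIN departments b ON a.dept_id = b.id

Result:
name  | department
------+-----------
Yara  | Design    
Helen | Legal     
Jack  | Product   
Tina  | Design    
Sam   | Operations
Alice | Marketing 
Wendy | NULL      
Leo   | Operations
Carol | HR        


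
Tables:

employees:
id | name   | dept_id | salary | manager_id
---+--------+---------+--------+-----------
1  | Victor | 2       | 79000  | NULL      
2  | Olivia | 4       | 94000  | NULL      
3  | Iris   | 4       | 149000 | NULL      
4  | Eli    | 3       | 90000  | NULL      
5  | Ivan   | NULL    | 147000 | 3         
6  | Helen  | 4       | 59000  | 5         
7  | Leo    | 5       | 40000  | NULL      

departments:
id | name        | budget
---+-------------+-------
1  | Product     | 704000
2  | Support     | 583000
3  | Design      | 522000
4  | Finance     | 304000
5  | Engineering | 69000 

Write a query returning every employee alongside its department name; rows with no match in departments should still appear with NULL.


LEFT JOIN keeps every row from employees (the left table); where dept_id has no match in departments, the department columns become NULL. Walk through each employee:
  - employee 1 (Victor): dept_id=2 -> matches Support
  - employee 2 (Olivia): dept_id=4 -> matches Finance
  - employee 3 (Iris): dept_id=4 -> matches Finance
  - employee 4 (Eli): dept_id=3 -> matches Design
  - employee 5 (Ivan): dept_id=NULL, no match -> kept with NULL
  - employee 6 (Helen): dept_id=4 -> matches Finance
  - employee 7 (Leo): dept_id=5 -> matches Engineering
All 7 rows appear; 1 has NULL department.

SQL:
SELECT a.name, b.name AS department
FROM employees a
LEFT JOIN departments b ON a.dept_id = b.id

Result:
name   | department 
-------+------------
Victor | Support    
Olivia | Finance    
Iris   | Finance    
Eli    | Design     
Ivan   | NULL       
Helen  | Finance    
Leo    | Engineering


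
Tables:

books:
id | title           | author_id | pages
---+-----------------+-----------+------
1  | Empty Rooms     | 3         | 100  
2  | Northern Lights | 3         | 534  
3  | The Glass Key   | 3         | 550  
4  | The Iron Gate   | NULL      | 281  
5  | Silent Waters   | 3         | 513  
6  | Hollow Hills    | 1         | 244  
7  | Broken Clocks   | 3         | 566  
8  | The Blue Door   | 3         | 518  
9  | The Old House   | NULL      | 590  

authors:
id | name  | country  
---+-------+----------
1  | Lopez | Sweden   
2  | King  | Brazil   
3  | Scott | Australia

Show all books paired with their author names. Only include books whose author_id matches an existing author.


INNER JOIN keeps only books rows whose author_id matches an id in authors. Walk through each book:
  - book 1 (Empty Rooms): author_id=3 -> matches Scott
  - book 2 (Northern Lights): author_id=3 -> matches Scott
  - book 3 (The Glass Key): author_id=3 -> matches Scott
  - book 4 (The Iron Gate): author_id=NULL, no match -> dropped
  - book 5 (Silent Waters): author_id=3 -> matches Scott
  - book 6 (Hollow Hills): author_id=1 -> matches Lopez
  - book 7 (Broken Clocks): author_id=3 -> matches Scott
  - book 8 (The Blue Door): author_id=3 -> matches Scott
  - book 9 (The Old House): author_id=NULL, no match -> dropped
So 2 of 9 rows are dropped.

SQL:
SELECT a.title, b.name AS author
FROM books a
INNER JOIN authors b ON a.author_id = b.id

Result:
title           | author
----------------+-------
Empty Rooms     | Scott 
Northern Lights | Scott 
The Glass Key   | Scott 
Silent Waters   | Scott 
Hollow Hills    | Lopez 
Broken Clocks   | Scott 
The Blue Door   | Scott 


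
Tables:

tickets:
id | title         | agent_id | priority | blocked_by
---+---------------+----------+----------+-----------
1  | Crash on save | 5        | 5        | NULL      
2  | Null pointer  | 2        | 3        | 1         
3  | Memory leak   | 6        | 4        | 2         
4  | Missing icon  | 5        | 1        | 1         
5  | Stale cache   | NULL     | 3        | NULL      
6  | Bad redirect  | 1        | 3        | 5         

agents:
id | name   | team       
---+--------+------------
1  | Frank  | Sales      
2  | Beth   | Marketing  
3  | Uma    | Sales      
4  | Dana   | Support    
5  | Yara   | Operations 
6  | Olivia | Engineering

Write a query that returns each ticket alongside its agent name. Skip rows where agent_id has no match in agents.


INNER JOIN keeps only tickets rows whose agent_id matches an id in agents. Walk through each ticket:
  - ticket 1 (Crash on save): agent_id=5 -> matches Yara
  - ticket 2 (Null pointer): agent_id=2 -> matches Beth
  - ticket 3 (Memory leak): agent_id=6 -> matches Olivia
  - ticket 4 (Missing icon): agent_id=5 -> matches Yara
  - ticket 5 (Stale cache): agent_id=NULL, no match -> dropped
  - ticket 6 (Bad redirect): agent_id=1 -> matches Frank
So 1 of 6 rows is dropped.

SQL:
SELECT a.title, b.name AS agent
FROM tickets a
INNER JOIN agents b ON a.agent_id = b.id

Result:
title         | agent 
--------------+-------
Crash on save | Yara  
Null pointer  | Beth  
Memory leak   | Olivia
Missing icon  | Yara  
Bad redirect  | Frank 


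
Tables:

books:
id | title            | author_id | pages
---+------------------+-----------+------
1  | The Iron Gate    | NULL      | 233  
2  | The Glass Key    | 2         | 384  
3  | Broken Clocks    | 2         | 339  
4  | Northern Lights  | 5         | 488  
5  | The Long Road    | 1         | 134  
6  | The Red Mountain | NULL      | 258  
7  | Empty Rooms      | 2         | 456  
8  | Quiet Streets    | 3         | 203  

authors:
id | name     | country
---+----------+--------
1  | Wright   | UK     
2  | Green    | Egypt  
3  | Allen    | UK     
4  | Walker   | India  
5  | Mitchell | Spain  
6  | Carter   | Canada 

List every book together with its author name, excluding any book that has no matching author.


INNER JOIN keeps only books rows whose author_id matches an id in authors. Walk through each book:
  - book 1 (The Iron Gate): author_id=NULL, no match -> dropped
  - book 2 (The Glass Key): author_id=2 -> matches Green
  - book 3 (Broken Clocks): author_id=2 -> matches Green
  - book 4 (Northern Lights): author_id=5 -> matches Mitchell
  - book 5 (The Long Road): author_id=1 -> matches Wright
  - book 6 (The Red Mountain): author_id=NULL, no match -> dropped
  - book 7 (Empty Rooms): author_id=2 -> matches Green
  - book 8 (Quiet Streets): author_id=3 -> matches Allen
So 2 of 8 rows are dropped.

SQL:
SELECT a.title, b.name AS author
FROM books a
INNER JOIN authors b ON a.author_id = b.id

Result:
title           | author  
----------------+---------
The Glass Key   | Green   
Broken Clocks   | Green   
Northern Lights | Mitchell
The Long Road   | Wright  
Empty Rooms     | Green   
Quiet Streets   | Allen   


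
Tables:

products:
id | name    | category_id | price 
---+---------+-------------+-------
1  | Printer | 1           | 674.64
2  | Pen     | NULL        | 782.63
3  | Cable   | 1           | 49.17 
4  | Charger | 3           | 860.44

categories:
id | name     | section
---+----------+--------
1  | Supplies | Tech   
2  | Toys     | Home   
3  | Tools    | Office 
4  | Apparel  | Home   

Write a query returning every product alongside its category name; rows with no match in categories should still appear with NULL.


LEFT JOIN keeps every row from products (the left table); where category_id has no match in categories, the category columns become NULL. Walk through each product:
  - product 1 (Printer): category_id=1 -> matches Supplies
  - product 2 (Pen): category_id=NULL, no match -> kept with NULL
  - product 3 (Cable): category_id=1 -> matches Supplies
  - product 4 (Charger): category_id=3 -> matches Tools
All 4 rows appear; 1 has NULL category.

SQL:
SELECT a.name, b.name AS category
FROM products a
LEFT JOIN categories b ON a.category_id = b.id

Result:
name    | category
--------+---------
Printer | Supplies
Pen     | NULL    
Cable   | Supplies
Charger | Tools   


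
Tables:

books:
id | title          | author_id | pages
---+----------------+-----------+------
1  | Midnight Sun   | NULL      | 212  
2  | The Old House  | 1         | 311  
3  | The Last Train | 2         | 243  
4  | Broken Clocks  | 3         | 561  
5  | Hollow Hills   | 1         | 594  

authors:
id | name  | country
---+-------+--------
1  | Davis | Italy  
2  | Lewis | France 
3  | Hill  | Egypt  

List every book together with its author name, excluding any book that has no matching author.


INNER JOIN keeps only books rows whose author_id matches an id in authors. Walk through each book:
  - book 1 (Midnight Sun): author_id=NULL, no match -> dropped
  - book 2 (The Old House): author_id=1 -> matches Davis
  - book 3 (The Last Train): author_id=2 -> matches Lewis
  - book 4 (Broken Clocks): author_id=3 -> matches Hill
  - book 5 (Hollow Hills): author_id=1 -> matches Davis
So 1 of 5 rows is dropped.

SQL:
SELECT a.title, b.name AS author
FROM books a
INNER JOIN authors b ON a.author_id = b.id

Result:
title          | author
---------------+-------
The Old House  | Davis 
The Last Train | Lewis 
Broken Clocks  | Hill  
Hollow Hills   | Davis 


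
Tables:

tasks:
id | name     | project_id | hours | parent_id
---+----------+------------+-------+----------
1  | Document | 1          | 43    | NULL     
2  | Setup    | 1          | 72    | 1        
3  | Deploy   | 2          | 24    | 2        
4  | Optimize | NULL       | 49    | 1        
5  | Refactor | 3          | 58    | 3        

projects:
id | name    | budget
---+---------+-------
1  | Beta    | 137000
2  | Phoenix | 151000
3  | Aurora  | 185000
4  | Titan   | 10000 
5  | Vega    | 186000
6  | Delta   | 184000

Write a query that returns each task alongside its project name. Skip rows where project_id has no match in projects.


INNER JOIN keeps only tasks rows whose project_id matches an id in projects. Walk through each task:
  - task 1 (Document): project_id=1 -> matches Beta
  - task 2 (Setup): project_id=1 -> matches Beta
  - task 3 (Deploy): project_id=2 -> matches Phoenix
  - task 4 (Optimize): project_id=NULL, no match -> dropped
  - task 5 (Refactor): project_id=3 -> matches Aurora
So 1 of 5 rows is dropped.

SQL:
SELECT a.name, b.name AS project
FROM tasks a
INNER JOIN projects b ON a.project_id = b.id

Result:
name     | project
---------+--------
Document | Beta   
Setup    | Beta   
Deploy   | Phoenix
Refactor | Aurora 


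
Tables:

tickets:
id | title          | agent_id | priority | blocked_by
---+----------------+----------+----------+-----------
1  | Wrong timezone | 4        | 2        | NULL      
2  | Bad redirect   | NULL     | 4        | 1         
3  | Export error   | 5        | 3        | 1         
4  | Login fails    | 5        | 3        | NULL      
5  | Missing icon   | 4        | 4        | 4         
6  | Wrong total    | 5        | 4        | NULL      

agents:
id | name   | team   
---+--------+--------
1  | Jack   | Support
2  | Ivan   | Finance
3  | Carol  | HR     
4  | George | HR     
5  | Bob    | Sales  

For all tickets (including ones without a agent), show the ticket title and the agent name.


LEFT JOIN keeps every row from tickets (the left table); where agent_id has no match in agents, the agent columns become NULL. Walk through each ticket:
  - ticket 1 (Wrong timezone): agent_id=4 -> matches George
  - ticket 2 (Bad redirect): agent_id=NULL, no match -> kept with NULL
  - ticket 3 (Export error): agent_id=5 -> matches Bob
  - ticket 4 (Login fails): agent_id=5 -> matches Bob
  - ticket 5 (Missing icon): agent_id=4 -> matches George
  - ticket 6 (Wrong total): agent_id=5 -> matches Bob
All 6 rows appear; 1 has NULL agent.

SQL:
SELECT a.title, b.name AS agent
FROM tickets a
LEFT JOIN agents b ON a.agent_id = b.id

Result:
title          | agent 
---------------+-------
Wrong timezone | George
Bad redirect   | NULL  
Export error   | Bob   
Login fails    | Bob   
Missing icon   | George
Wrong total    | Bob   


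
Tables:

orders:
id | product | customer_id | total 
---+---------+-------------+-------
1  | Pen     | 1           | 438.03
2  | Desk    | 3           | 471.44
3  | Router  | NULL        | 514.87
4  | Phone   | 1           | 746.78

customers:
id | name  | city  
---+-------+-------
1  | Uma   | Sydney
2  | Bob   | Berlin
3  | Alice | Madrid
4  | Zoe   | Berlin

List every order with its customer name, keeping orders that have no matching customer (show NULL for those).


LEFT JOIN keeps every row from orders (the left table); where customer_id has no match in customers, the customer columns become NULL. Walk through each order:
  - order 1 (Pen): customer_id=1 -> matches Uma
  - order 2 (Desk): customer_id=3 -> matches Alice
  - order 3 (Router): customer_id=NULL, no match -> kept with NULL
  - order 4 (Phone): customer_id=1 -> matches Uma
All 4 rows appear; 1 has NULL customer.

SQL:
SELECT a.product, b.name AS customer
FROM orders a
LEFT JOIN customers b ON a.customer_id = b.id

Result:
product | customer
--------+---------
Pen     | Uma     
Desk    | Alice   
Router  | NULL    
Phone   | Uma     


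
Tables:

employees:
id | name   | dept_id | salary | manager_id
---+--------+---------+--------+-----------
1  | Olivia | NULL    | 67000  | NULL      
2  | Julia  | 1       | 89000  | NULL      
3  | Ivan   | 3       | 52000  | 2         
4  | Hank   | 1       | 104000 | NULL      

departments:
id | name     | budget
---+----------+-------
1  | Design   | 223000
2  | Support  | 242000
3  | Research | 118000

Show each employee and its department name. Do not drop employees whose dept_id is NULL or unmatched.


LEFT JOIN keeps every row from employees (the left table); where dept_id has no match in departments, the department columns become NULL. Walk through each employee:
  - employee 1 (Olivia): dept_id=NULL, no match -> kept with NULL
  - employee 2 (Julia): dept_id=1 -> matches Design
  - employee 3 (Ivan): dept_id=3 -> matches Research
  - employee 4 (Hank): dept_id=1 -> matches Design
All 4 rows appear; 1 has NULL department.

SQL:
SELECT a.name, b.name AS department
FROM employees a
LEFT JOIN departments b ON a.dept_id = b.id

Result:
name   | department
-------+-----------
Olivia | NULL      
Julia  | Design    
Ivan   | Research  
Hank   | Design    


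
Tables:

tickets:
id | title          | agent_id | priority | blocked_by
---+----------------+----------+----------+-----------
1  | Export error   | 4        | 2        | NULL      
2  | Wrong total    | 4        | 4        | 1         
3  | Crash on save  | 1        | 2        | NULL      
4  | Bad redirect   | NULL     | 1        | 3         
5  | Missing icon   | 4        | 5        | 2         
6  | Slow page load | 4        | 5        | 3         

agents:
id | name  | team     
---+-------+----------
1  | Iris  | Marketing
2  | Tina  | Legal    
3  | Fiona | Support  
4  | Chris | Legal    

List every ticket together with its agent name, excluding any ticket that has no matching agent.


INNER JOIN keeps only tickets rows whose agent_id matches an id in agents. Walk through each ticket:
  - ticket 1 (Export error): agent_id=4 -> matches Chris
  - ticket 2 (Wrong total): agent_id=4 -> matches Chris
  - ticket 3 (Crash on save): agent_id=1 -> matches Iris
  - ticket 4 (Bad redirect): agent_id=NULL, no match -> dropped
  - ticket 5 (Missing icon): agent_id=4 -> matches Chris
  - ticket 6 (Slow page load): agent_id=4 -> matches Chris
So 1 of 6 rows is dropped.

SQL:
SELECT a.title, b.name AS agent
FROM tickets a
INNER JOIN agents b ON a.agent_id = b.id

Result:
title          | agent
---------------+------
Export error   | Chris
Wrong total    | Chris
Crash on save  | Iris 
Missing icon   | Chris
Slow page load | Chris


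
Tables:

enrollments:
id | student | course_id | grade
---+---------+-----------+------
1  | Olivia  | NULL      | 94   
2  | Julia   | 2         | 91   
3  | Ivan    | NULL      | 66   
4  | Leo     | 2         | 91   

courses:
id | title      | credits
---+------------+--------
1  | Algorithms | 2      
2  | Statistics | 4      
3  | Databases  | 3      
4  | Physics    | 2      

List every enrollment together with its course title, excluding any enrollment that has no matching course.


INNER JOIN keeps only enrollments rows whose course_id matches an id in courses. Walk through each enrollment:
  - enrollment 1 (Olivia): course_id=NULL, no match -> dropped
  - enrollment 2 (Julia): course_id=2 -> matches Statistics
  - enrollment 3 (Ivan): course_id=NULL, no match -> dropped
  - enrollment 4 (Leo): course_id=2 -> matches Statistics
So 2 of 4 rows are dropped.

SQL:
SELECT a.student, b.title AS course
FROM enrollments a
INNER JOIN courses b ON a.course_id = b.id

Result:
student | course    
--------+-----------
Julia   | Statistics
Leo     | Statistics


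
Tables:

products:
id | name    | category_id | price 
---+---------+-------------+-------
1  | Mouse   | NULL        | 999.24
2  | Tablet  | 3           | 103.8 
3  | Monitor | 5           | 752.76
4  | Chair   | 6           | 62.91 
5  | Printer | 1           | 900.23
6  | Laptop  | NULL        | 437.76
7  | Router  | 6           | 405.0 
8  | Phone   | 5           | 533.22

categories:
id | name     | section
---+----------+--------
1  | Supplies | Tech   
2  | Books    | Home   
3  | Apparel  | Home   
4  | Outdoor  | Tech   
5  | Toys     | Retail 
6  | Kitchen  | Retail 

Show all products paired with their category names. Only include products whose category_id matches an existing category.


INNER JOIN keeps only products rows whose category_id matches an id in categories. Walk through each product:
  - product 1 (Mouse): category_id=NULL, no match -> dropped
  - product 2 (Tablet): category_id=3 -> matches Apparel
  - product 3 (Monitor): category_id=5 -> matches Toys
  - product 4 (Chair): category_id=6 -> matches Kitchen
  - product 5 (Printer): category_id=1 -> matches Supplies
  - product 6 (Laptop): category_id=NULL, no match -> dropped
  - product 7 (Router): category_id=6 -> matches Kitchen
  - product 8 (Phone): category_id=5 -> matches Toys
So 2 of 8 rows are dropped.

SQL:
SELECT a.name, b.name AS category
FROM products a
INNER JOIN categories b ON a.category_id = b.id

Result:
name    | category
--------+---------
Tablet  | Apparel 
Monitor | Toys    
Chair   | Kitchen 
Printer | Supplies
Router  | Kitchen 
Phone   | Toys    


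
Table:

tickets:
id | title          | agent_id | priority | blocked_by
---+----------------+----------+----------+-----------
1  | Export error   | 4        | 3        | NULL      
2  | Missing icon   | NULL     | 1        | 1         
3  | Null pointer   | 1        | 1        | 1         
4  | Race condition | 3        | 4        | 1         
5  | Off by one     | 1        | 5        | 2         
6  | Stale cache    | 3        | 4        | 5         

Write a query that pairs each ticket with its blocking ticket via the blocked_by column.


This is a self-join: tickets is joined to a second copy of itself, matching each row's blocked_by to another row's id. Use LEFT JOIN so rows with blocked_by=NULL are kept.
  - ticket 1 (Export error): blocked_by=NULL -> NULL
  - ticket 2 (Missing icon): blocked_by=1 -> Export error
  - ticket 3 (Null pointer): blocked_by=1 -> Export error
  - ticket 4 (Race condition): blocked_by=1 -> Export error
  - ticket 5 (Off by one): blocked_by=2 -> Missing icon
  - ticket 6 (Stale cache): blocked_by=5 -> Off by one

SQL:
SELECT a.title AS item, b.title AS blocked_by
FROM tickets a
LEFT JOIN tickets b ON a.blocked_by = b.id

Result:
item           | blocked_by  
---------------+-------------
Export error   | NULL        
Missing icon   | Export error
Null pointer   | Export error
Race condition | Export error
Off by one     | Missing icon
Stale cache    | Off by one  


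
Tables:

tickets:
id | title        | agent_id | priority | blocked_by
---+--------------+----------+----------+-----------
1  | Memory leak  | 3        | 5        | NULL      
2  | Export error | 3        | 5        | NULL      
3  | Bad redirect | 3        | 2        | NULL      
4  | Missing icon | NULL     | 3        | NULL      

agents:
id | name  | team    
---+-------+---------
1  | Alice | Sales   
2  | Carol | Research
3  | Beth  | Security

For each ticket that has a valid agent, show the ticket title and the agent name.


INNER JOIN keeps only tickets rows whose agent_id matches an id in agents. Walk through each ticket:
  - ticket 1 (Memory leak): agent_id=3 -> matches Beth
  - ticket 2 (Export error): agent_id=3 -> matches Beth
  - ticket 3 (Bad redirect): agent_id=3 -> matches Beth
  - ticket 4 (Missing icon): agent_id=NULL, no match -> dropped
So 1 of 4 rows is dropped.

SQL:
SELECT a.title, b.name AS agent
FROM tickets a
INNER JOIN agents b ON a.agent_id = b.id

Result:
title        | agent
-------------+------
Memory leak  | Beth 
Export error | Beth 
Bad redirect | Beth 


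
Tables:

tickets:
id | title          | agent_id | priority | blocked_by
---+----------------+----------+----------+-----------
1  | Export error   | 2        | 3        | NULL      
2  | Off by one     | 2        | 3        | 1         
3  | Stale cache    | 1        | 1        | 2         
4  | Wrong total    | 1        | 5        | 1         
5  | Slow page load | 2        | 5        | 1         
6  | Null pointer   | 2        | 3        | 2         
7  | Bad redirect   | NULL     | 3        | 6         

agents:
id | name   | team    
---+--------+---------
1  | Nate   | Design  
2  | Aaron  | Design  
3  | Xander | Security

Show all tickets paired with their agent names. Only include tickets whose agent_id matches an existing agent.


INNER JOIN keeps only tickets rows whose agent_id matches an id in agents. Walk through each ticket:
  - ticket 1 (Export error): agent_id=2 -> matches Aaron
  - ticket 2 (Off by one): agent_id=2 -> matches Aaron
  - ticket 3 (Stale cache): agent_id=1 -> matches Nate
  - ticket 4 (Wrong total): agent_id=1 -> matches Nate
  - ticket 5 (Slow page load): agent_id=2 -> matches Aaron
  - ticket 6 (Null pointer): agent_id=2 -> matches Aaron
  - ticket 7 (Bad redirect): agent_id=NULL, no match -> dropped
So 1 of 7 rows is dropped.

SQL:
SELECT a.title, b.name AS agent
FROM tickets a
INNER JOIN agents b ON a.agent_id = b.id

Result:
title          | agent
---------------+------
Export error   | Aaron
Off by one     | Aaron
Stale cache    | Nate 
Wrong total    | Nate 
Slow page load | Aaron
Null pointer   | Aaron


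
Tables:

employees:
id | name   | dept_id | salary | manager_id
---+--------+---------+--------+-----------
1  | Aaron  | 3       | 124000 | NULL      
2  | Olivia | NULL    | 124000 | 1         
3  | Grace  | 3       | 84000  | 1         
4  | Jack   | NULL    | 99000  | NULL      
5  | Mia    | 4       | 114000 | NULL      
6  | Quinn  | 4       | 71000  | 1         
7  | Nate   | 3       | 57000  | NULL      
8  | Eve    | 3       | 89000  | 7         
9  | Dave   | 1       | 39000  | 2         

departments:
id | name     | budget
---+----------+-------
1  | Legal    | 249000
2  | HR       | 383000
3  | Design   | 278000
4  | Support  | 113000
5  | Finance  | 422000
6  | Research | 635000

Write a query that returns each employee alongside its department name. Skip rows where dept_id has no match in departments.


INNER JOIN keeps only employees rows whose dept_id matches an id in departments. Walk through each employee:
  - employee 1 (Aaron): dept_id=3 -> matches Design
  - employee 2 (Olivia): dept_id=NULL, no match -> dropped
  - employee 3 (Grace): dept_id=3 -> matches Design
  - employee 4 (Jack): dept_id=NULL, no match -> dropped
  - employee 5 (Mia): dept_id=4 -> matches Support
  - employee 6 (Quinn): dept_id=4 -> matches Support
  - employee 7 (Nate): dept_id=3 -> matches Design
  - employee 8 (Eve): dept_id=3 -> matches Design
  - employee 9 (Dave): dept_id=1 -> matches Legal
So 2 of 9 rows are dropped.

SQL:
SELECT a.name, b.name AS department
FROM employees a
INNER JOIN departments b ON a.dept_id = b.id

Result:
name  | department
------+-----------
Aaron | Design    
Grace | Design    
Mia   | Support   
Quinn | Support   
Nate  | Design    
Eve   | Design    
Dave  | Legal     


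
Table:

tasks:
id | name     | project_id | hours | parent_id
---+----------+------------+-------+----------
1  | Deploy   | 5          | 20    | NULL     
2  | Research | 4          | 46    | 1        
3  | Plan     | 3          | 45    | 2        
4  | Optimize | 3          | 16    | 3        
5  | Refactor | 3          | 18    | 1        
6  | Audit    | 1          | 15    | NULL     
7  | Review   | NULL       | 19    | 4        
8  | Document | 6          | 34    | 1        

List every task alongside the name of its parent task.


This is a self-join: tasks is joined to a second copy of itself, matching each row's parent_id to another row's id. Use LEFT JOIN so rows with parent_id=NULL are kept.
  - task 1 (Deploy): parent_id=NULL -> NULL
  - task 2 (Research): parent_id=1 -> Deploy
  - task 3 (Plan): parent_id=2 -> Research
  - task 4 (Optimize): parent_id=3 -> Plan
  - task 5 (Refactor): parent_id=1 -> Deploy
  - task 6 (Audit): parent_id=NULL -> NULL
  - task 7 (Review): parent_id=4 -> Optimize
  - task 8 (Document): parent_id=1 -> Deploy

SQL:
SELECT a.name AS item, b.name AS parent
FROM tasks a
LEFT JOIN tasks b ON a.parent_id = b.id

Result:
item     | parent  
---------+---------
Deploy   | NULL    
Research | Deploy  
Plan     | Research
Optimize | Plan    
Refactor | Deploy  
Audit    | NULL    
Review   | Optimize
Document | Deploy  


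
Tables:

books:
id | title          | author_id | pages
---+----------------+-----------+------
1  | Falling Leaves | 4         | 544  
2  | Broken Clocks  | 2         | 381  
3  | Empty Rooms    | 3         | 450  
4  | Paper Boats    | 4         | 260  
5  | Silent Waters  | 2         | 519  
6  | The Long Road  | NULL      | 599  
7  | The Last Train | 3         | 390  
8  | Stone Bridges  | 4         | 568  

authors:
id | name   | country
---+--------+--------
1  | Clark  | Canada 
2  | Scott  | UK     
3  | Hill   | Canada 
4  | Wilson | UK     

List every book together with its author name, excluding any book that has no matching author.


INNER JOIN keeps only books rows whose author_id matches an id in authors. Walk through each book:
  - book 1 (Falling Leaves): author_id=4 -> matches Wilson
  - book 2 (Broken Clocks): author_id=2 -> matches Scott
  - book 3 (Empty Rooms): author_id=3 -> matches Hill
  - book 4 (Paper Boats): author_id=4 -> matches Wilson
  - book 5 (Silent Waters): author_id=2 -> matches Scott
  - book 6 (The Long Road): author_id=NULL, no match -> dropped
  - book 7 (The Last Train): author_id=3 -> matches Hill
  - book 8 (Stone Bridges): author_id=4 -> matches Wilson
So 1 of 8 rows is dropped.

SQL:
SELECT a.title, b.name AS author
FROM books a
INNER JOIN authors b ON a.author_id = b.id

Result:
title          | author
---------------+-------
Falling Leaves | Wilson
Broken Clocks  | Scott 
Empty Rooms    | Hill  
Paper Boats    | Wilson
Silent Waters  | Scott 
The Last Train | Hill  
Stone Bridges  | Wilson


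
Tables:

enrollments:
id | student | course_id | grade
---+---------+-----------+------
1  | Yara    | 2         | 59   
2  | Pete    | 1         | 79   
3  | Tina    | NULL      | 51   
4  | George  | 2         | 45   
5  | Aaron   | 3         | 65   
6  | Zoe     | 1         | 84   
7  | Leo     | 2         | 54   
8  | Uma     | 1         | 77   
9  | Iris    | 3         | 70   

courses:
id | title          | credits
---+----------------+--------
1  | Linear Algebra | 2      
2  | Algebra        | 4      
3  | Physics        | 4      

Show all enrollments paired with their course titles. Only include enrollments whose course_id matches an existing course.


INNER JOIN keeps only enrollments rows whose course_id matches an id in courses. Walk through each enrollment:
  - enrollment 1 (Yara): course_id=2 -> matches Algebra
  - enrollment 2 (Pete): course_id=1 -> matches Linear Algebra
  - enrollment 3 (Tina): course_id=NULL, no match -> dropped
  - enrollment 4 (George): course_id=2 -> matches Algebra
  - enrollment 5 (Aaron): course_id=3 -> matches Physics
  - enrollment 6 (Zoe): course_id=1 -> matches Linear Algebra
  - enrollment 7 (Leo): course_id=2 -> matches Algebra
  - enrollment 8 (Uma): course_id=1 -> matches Linear Algebra
  - enrollment 9 (Iris): course_id=3 -> matches Physics
So 1 of 9 rows is dropped.

SQL:
SELECT a.student, b.title AS course
FROM enrollments a
INNER JOIN courses b ON a.course_id = b.id

Result:
student | course        
--------+---------------
Yara    | Algebra       
Pete    | Linear Algebra
George  | Algebra       
Aaron   | Physics       
Zoe     | Linear Algebra
Leo     | Algebra       
Uma     | Linear Algebra
Iris    | Physics       


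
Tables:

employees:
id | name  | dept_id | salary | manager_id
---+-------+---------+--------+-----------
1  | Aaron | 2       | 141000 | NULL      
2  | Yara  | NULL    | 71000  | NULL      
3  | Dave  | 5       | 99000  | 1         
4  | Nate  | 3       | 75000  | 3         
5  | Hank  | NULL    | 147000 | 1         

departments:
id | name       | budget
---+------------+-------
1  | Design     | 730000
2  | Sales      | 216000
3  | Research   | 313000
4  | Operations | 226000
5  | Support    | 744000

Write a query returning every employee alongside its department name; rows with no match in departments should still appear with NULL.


LEFT JOIN keeps every row from employees (the left table); where dept_id has no match in departments, the department columns become NULL. Walk through each employee:
  - employee 1 (Aaron): dept_id=2 -> matches Sales
  - employee 2 (Yara): dept_id=NULL, no match -> kept with NULL
  - employee 3 (Dave): dept_id=5 -> matches Support
  - employee 4 (Nate): dept_id=3 -> matches Research
  - employee 5 (Hank): dept_id=NULL, no match -> kept with NULL
All 5 rows appear; 2 have NULL department.

SQL:
SELECT a.name, b.name AS department
FROM employees a
LEFT JOIN departments b ON a.dept_id = b.id

Result:
name  | department
------+-----------
Aaron | Sales     
Yara  | NULL      
Dave  | Support   
Nate  | Research  
Hank  | NULL      


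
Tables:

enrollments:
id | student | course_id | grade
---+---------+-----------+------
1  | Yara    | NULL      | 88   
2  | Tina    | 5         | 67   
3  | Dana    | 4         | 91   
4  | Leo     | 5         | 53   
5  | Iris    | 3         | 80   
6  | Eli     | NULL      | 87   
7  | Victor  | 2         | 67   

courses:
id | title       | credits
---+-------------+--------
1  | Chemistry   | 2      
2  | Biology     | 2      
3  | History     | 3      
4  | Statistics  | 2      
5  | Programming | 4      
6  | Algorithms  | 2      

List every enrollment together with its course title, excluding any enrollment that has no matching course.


INNER JOIN keeps only enrollments rows whose course_id matches an id in courses. Walk through each enrollment:
  - enrollment 1 (Yara): course_id=NULL, no match -> dropped
  - enrollment 2 (Tina): course_id=5 -> matches Programming
  - enrollment 3 (Dana): course_id=4 -> matches Statistics
  - enrollment 4 (Leo): course_id=5 -> matches Programming
  - enrollment 5 (Iris): course_id=3 -> matches History
  - enrollment 6 (Eli): course_id=NULL, no match -> dropped
  - enrollment 7 (Victor): course_id=2 -> matches Biology
So 2 of 7 rows are dropped.

SQL:
SELECT a.student, b.title AS course
FROM enrollments a
INNER JOIN courses b ON a.course_id = b.id

Result:
student | course     
--------+------------
Tina    | Programming
Dana    | Statistics 
Leo     | Programming
Iris    | History    
Victor  | Biology    


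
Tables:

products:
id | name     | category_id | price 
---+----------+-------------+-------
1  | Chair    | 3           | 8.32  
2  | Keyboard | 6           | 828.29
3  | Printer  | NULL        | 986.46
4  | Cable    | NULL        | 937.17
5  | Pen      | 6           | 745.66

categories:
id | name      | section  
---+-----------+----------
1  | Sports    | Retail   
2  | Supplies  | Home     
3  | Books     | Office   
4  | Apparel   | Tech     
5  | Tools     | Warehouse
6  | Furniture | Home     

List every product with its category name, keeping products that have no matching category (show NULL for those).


LEFT JOIN keeps every row from products (the left table); where category_id has no match in categories, the category columns become NULL. Walk through each product:
  - product 1 (Chair): category_id=3 -> matches Books
  - product 2 (Keyboard): category_id=6 -> matches Furniture
  - product 3 (Printer): category_id=NULL, no match -> kept with NULL
  - product 4 (Cable): category_id=NULL, no match -> kept with NULL
  - product 5 (Pen): category_id=6 -> matches Furniture
All 5 rows appear; 2 have NULL category.

SQL:
SELECT a.name, b.name AS category
FROM products a
LEFT JOIN categories b ON a.category_id = b.id

Result:
name     | category 
---------+----------
Chair    | Books    
Keyboard | Furniture
Printer  | NULL     
Cable    | NULL     
Pen      | Furniture
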